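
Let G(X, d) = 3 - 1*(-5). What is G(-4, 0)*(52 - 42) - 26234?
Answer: -26154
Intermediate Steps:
G(X, d) = 8 (G(X, d) = 3 + 5 = 8)
G(-4, 0)*(52 - 42) - 26234 = 8*(52 - 42) - 26234 = 8*10 - 26234 = 80 - 26234 = -26154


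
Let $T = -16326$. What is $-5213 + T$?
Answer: $-21539$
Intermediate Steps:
$-5213 + T = -5213 - 16326 = -21539$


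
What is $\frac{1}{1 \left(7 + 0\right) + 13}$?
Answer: $\frac{1}{20} \approx 0.05$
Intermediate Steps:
$\frac{1}{1 \left(7 + 0\right) + 13} = \frac{1}{1 \cdot 7 + 13} = \frac{1}{7 + 13} = \frac{1}{20}$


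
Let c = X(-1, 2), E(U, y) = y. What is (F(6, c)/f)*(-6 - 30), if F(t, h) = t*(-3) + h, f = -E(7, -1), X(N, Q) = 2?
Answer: 576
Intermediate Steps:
f = 1 (f = -1*(-1) = 1)
c = 2
F(t, h) = h - 3*t (F(t, h) = -3*t + h = h - 3*t)
(F(6, c)/f)*(-6 - 30) = ((2 - 3*6)/1)*(-6 - 30) = ((2 - 18)*1)*(-36) = -16*1*(-36) = -16*(-36) = 576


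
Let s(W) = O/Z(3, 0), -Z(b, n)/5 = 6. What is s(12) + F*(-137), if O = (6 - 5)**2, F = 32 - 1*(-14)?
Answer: -189061/30 ≈ -6302.0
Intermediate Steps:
Z(b, n) = -30 (Z(b, n) = -5*6 = -30)
F = 46 (F = 32 + 14 = 46)
O = 1 (O = 1**2 = 1)
s(W) = -1/30 (s(W) = 1/(-30) = 1*(-1/30) = -1/30)
s(12) + F*(-137) = -1/30 + 46*(-137) = -1/30 - 6302 = -189061/30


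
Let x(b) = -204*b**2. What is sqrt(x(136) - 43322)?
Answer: 83*I*sqrt(554) ≈ 1953.6*I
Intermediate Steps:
sqrt(x(136) - 43322) = sqrt(-204*136**2 - 43322) = sqrt(-204*18496 - 43322) = sqrt(-3773184 - 43322) = sqrt(-3816506) = 83*I*sqrt(554)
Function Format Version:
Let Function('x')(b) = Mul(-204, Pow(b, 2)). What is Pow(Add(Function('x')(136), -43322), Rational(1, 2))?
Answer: Mul(83, I, Pow(554, Rational(1, 2))) ≈ Mul(1953.6, I)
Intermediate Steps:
Pow(Add(Function('x')(136), -43322), Rational(1, 2)) = Pow(Add(Mul(-204, Pow(136, 2)), -43322), Rational(1, 2)) = Pow(Add(Mul(-204, 18496), -43322), Rational(1, 2)) = Pow(Add(-3773184, -43322), Rational(1, 2)) = Pow(-3816506, Rational(1, 2)) = Mul(83, I, Pow(554, Rational(1, 2)))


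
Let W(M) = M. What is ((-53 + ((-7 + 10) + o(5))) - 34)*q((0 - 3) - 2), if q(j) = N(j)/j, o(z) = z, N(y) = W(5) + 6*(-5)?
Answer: -395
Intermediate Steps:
N(y) = -25 (N(y) = 5 + 6*(-5) = 5 - 30 = -25)
q(j) = -25/j
((-53 + ((-7 + 10) + o(5))) - 34)*q((0 - 3) - 2) = ((-53 + ((-7 + 10) + 5)) - 34)*(-25/((0 - 3) - 2)) = ((-53 + (3 + 5)) - 34)*(-25/(-3 - 2)) = ((-53 + 8) - 34)*(-25/(-5)) = (-45 - 34)*(-25*(-⅕)) = -79*5 = -395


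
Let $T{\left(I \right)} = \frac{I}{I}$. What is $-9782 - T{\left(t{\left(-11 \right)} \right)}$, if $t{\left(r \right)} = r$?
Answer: $-9783$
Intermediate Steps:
$T{\left(I \right)} = 1$
$-9782 - T{\left(t{\left(-11 \right)} \right)} = -9782 - 1 = -9783$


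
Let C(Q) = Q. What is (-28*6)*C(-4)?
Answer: 672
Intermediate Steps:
(-28*6)*C(-4) = -28*6*(-4) = -168*(-4) = 672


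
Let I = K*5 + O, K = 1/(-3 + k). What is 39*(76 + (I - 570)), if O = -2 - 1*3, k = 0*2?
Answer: -19526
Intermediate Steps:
k = 0
O = -5 (O = -2 - 3 = -5)
K = -1/3 (K = 1/(-3 + 0) = 1/(-3) = -1/3 ≈ -0.33333)
I = -20/3 (I = -1/3*5 - 5 = -5/3 - 5 = -20/3 ≈ -6.6667)
39*(76 + (I - 570)) = 39*(76 + (-20/3 - 570)) = 39*(76 - 1730/3) = 39*(-1502/3) = -19526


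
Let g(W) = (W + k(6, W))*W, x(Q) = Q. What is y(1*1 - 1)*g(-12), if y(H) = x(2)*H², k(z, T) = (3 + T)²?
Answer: 0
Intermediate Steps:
g(W) = W*(W + (3 + W)²) (g(W) = (W + (3 + W)²)*W = W*(W + (3 + W)²))
y(H) = 2*H²
y(1*1 - 1)*g(-12) = (2*(1*1 - 1)²)*(-12*(-12 + (3 - 12)²)) = (2*(1 - 1)²)*(-12*(-12 + (-9)²)) = (2*0²)*(-12*(-12 + 81)) = (2*0)*(-12*69) = 0*(-828) = 0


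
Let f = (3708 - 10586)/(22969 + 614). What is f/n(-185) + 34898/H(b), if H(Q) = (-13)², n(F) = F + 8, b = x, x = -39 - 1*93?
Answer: 145672079900/705438279 ≈ 206.50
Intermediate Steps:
x = -132 (x = -39 - 93 = -132)
b = -132
n(F) = 8 + F
H(Q) = 169
f = -6878/23583 ≈ -0.29165
f/n(-185) + 34898/H(b) = -6878/(23583*(8 - 185)) + 34898/169 = -6878/23583/(-177) + 34898*(1/169) = -6878/23583*(-1/177) + 34898/169 = 6878/4174191 + 34898/169 = 145672079900/705438279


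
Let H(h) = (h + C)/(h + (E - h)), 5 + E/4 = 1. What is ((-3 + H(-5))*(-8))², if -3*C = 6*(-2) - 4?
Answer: 21025/36 ≈ 584.03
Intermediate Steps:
E = -16 (E = -20 + 4*1 = -20 + 4 = -16)
C = 16/3 (C = -(6*(-2) - 4)/3 = -(-12 - 4)/3 = -⅓*(-16) = 16/3 ≈ 5.3333)
H(h) = -⅓ - h/16 (H(h) = (h + 16/3)/(h + (-16 - h)) = (16/3 + h)/(-16) = (16/3 + h)*(-1/16) = -⅓ - h/16)
((-3 + H(-5))*(-8))² = ((-3 + (-⅓ - 1/16*(-5)))*(-8))² = ((-3 + (-⅓ + 5/16))*(-8))² = ((-3 - 1/48)*(-8))² = (-145/48*(-8))² = (145/6)² = 21025/36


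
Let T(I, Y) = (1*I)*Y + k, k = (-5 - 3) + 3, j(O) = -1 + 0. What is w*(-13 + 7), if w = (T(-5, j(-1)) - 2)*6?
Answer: 72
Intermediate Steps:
j(O) = -1
k = -5 (k = -8 + 3 = -5)
T(I, Y) = -5 + I*Y (T(I, Y) = (1*I)*Y - 5 = I*Y - 5 = -5 + I*Y)
w = -12 (w = ((-5 - 5*(-1)) - 2)*6 = ((-5 + 5) - 2)*6 = (0 - 2)*6 = -2*6 = -12)
w*(-13 + 7) = -12*(-13 + 7) = -12*(-6) = 72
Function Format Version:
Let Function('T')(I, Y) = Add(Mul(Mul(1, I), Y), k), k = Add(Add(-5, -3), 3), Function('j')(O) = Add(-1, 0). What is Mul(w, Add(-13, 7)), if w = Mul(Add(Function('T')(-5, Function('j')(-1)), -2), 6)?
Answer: 72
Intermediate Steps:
Function('j')(O) = -1
k = -5 (k = Add(-8, 3) = -5)
Function('T')(I, Y) = Add(-5, Mul(I, Y)) (Function('T')(I, Y) = Add(Mul(Mul(1, I), Y), -5) = Add(Mul(I, Y), -5) = Add(-5, Mul(I, Y)))
w = -12 (w = Mul(Add(Add(-5, Mul(-5, -1)), -2), 6) = Mul(Add(Add(-5, 5), -2), 6) = Mul(Add(0, -2), 6) = Mul(-2, 6) = -12)
Mul(w, Add(-13, 7)) = Mul(-12, Add(-13, 7)) = Mul(-12, -6) = 72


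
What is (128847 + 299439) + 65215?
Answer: 493501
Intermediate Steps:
(128847 + 299439) + 65215 = 428286 + 65215 = 493501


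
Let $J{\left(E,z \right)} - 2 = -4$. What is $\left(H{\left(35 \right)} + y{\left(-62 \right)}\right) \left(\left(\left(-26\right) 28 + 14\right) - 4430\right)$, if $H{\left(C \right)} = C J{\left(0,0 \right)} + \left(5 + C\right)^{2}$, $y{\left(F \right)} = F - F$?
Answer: $-7870320$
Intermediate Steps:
$J{\left(E,z \right)} = -2$ ($J{\left(E,z \right)} = 2 - 4 = -2$)
$y{\left(F \right)} = 0$
$H{\left(C \right)} = \left(5 + C\right)^{2} - 2 C$ ($H{\left(C \right)} = C \left(-2\right) + \left(5 + C\right)^{2} = - 2 C + \left(5 + C\right)^{2} = \left(5 + C\right)^{2} - 2 C$)
$\left(H{\left(35 \right)} + y{\left(-62 \right)}\right) \left(\left(\left(-26\right) 28 + 14\right) - 4430\right) = \left(\left(\left(5 + 35\right)^{2} - 70\right) + 0\right) \left(\left(\left(-26\right) 28 + 14\right) - 4430\right) = \left(\left(40^{2} - 70\right) + 0\right) \left(\left(-728 + 14\right) - 4430\right) = \left(\left(1600 - 70\right) + 0\right) \left(-714 - 4430\right) = \left(1530 + 0\right) \left(-5144\right) = 1530 \left(-5144\right) = -7870320$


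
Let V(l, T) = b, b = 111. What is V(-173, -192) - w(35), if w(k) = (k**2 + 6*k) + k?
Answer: -1359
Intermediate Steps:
V(l, T) = 111
w(k) = k**2 + 7*k
V(-173, -192) - w(35) = 111 - 35*(7 + 35) = 111 - 35*42 = 111 - 1*1470 = 111 - 1470 = -1359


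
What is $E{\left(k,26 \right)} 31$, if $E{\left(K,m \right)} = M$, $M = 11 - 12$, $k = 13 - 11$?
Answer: $-31$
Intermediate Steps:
$k = 2$ ($k = 13 - 11 = 2$)
$M = -1$
$E{\left(K,m \right)} = -1$
$E{\left(k,26 \right)} 31 = \left(-1\right) 31 = -31$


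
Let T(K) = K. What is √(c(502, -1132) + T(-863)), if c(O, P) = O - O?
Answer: I*√863 ≈ 29.377*I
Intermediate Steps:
c(O, P) = 0
√(c(502, -1132) + T(-863)) = √(0 - 863) = √(-863) = I*√863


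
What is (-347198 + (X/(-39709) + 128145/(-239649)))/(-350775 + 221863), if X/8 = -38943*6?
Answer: 1101190138724129/408918409546864 ≈ 2.6929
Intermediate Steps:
X = -1869264 (X = 8*(-38943*6) = 8*(-233658) = -1869264)
(-347198 + (X/(-39709) + 128145/(-239649)))/(-350775 + 221863) = (-347198 + (-1869264/(-39709) + 128145/(-239649)))/(-350775 + 221863) = (-347198 + (-1869264*(-1/39709) + 128145*(-1/239649)))/(-128912) = (-347198 + (1869264/39709 - 42715/79883))*(-1/128912) = (-347198 + 147626246177/3172074047)*(-1/128912) = -1101190138724129/3172074047*(-1/128912) = 1101190138724129/408918409546864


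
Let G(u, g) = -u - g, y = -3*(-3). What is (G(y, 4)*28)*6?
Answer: -2184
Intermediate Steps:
y = 9
G(u, g) = -g - u
(G(y, 4)*28)*6 = ((-1*4 - 1*9)*28)*6 = ((-4 - 9)*28)*6 = -13*28*6 = -364*6 = -2184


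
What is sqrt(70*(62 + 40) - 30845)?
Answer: I*sqrt(23705) ≈ 153.96*I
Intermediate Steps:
sqrt(70*(62 + 40) - 30845) = sqrt(70*102 - 30845) = sqrt(7140 - 30845) = sqrt(-23705) = I*sqrt(23705)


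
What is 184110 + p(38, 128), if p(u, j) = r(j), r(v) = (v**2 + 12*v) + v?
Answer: 202158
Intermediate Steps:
r(v) = v**2 + 13*v
p(u, j) = j*(13 + j)
184110 + p(38, 128) = 184110 + 128*(13 + 128) = 184110 + 128*141 = 184110 + 18048 = 202158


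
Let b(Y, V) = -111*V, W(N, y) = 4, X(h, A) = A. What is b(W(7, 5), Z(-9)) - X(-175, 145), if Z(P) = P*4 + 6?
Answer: 3185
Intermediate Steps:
Z(P) = 6 + 4*P (Z(P) = 4*P + 6 = 6 + 4*P)
b(W(7, 5), Z(-9)) - X(-175, 145) = -111*(6 + 4*(-9)) - 1*145 = -111*(6 - 36) - 145 = -111*(-30) - 145 = 3330 - 145 = 3185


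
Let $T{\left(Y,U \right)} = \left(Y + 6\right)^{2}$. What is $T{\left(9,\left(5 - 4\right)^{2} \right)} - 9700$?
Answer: $-9475$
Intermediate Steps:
$T{\left(Y,U \right)} = \left(6 + Y\right)^{2}$
$T{\left(9,\left(5 - 4\right)^{2} \right)} - 9700 = \left(6 + 9\right)^{2} - 9700 = 15^{2} - 9700 = 225 - 9700 = -9475$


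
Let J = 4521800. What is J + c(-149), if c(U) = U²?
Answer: 4544001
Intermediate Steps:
J + c(-149) = 4521800 + (-149)² = 4521800 + 22201 = 4544001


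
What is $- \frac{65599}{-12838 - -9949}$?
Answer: $\frac{65599}{2889} \approx 22.706$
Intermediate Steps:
$- \frac{65599}{-12838 - -9949} = - \frac{65599}{-12838 + 9949} = - \frac{65599}{-2889} = \left(-65599\right) \left(- \frac{1}{2889}\right) = \frac{65599}{2889}$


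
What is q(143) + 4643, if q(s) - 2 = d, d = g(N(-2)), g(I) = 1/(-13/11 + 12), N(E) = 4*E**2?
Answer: 552766/119 ≈ 4645.1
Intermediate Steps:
g(I) = 11/119 (g(I) = 1/(-13*1/11 + 12) = 1/(-13/11 + 12) = 1/(119/11) = 11/119)
d = 11/119 ≈ 0.092437
q(s) = 249/119 (q(s) = 2 + 11/119 = 249/119)
q(143) + 4643 = 249/119 + 4643 = 552766/119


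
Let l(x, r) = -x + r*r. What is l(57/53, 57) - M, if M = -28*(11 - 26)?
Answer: 149880/53 ≈ 2827.9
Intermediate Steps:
l(x, r) = r² - x (l(x, r) = -x + r² = r² - x)
M = 420 (M = -28*(-15) = 420)
l(57/53, 57) - M = (57² - 57/53) - 1*420 = (3249 - 57/53) - 420 = 172140/53 - 420 = 149880/53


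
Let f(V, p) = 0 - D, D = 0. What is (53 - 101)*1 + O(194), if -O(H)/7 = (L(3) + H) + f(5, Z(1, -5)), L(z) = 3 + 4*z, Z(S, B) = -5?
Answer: -1511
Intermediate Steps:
f(V, p) = 0 (f(V, p) = 0 - 1*0 = 0 + 0 = 0)
O(H) = -105 - 7*H (O(H) = -7*(((3 + 4*3) + H) + 0) = -7*(((3 + 12) + H) + 0) = -7*((15 + H) + 0) = -7*(15 + H) = -105 - 7*H)
(53 - 101)*1 + O(194) = (53 - 101)*1 + (-105 - 7*194) = -48*1 + (-105 - 1358) = -48 - 1463 = -1511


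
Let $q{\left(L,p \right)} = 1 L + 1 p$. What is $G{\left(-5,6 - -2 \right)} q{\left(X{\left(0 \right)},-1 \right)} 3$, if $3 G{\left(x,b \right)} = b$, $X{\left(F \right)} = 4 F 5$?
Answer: $-8$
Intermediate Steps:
$X{\left(F \right)} = 20 F$
$G{\left(x,b \right)} = \frac{b}{3}$
$q{\left(L,p \right)} = L + p$
$G{\left(-5,6 - -2 \right)} q{\left(X{\left(0 \right)},-1 \right)} 3 = \frac{6 - -2}{3} \left(20 \cdot 0 - 1\right) 3 = \frac{6 + 2}{3} \left(0 - 1\right) 3 = \frac{1}{3} \cdot 8 \left(-1\right) 3 = \frac{8}{3} \left(-1\right) 3 = \left(- \frac{8}{3}\right) 3 = -8$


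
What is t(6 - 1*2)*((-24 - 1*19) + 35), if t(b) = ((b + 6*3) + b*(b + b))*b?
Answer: -1728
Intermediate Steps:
t(b) = b*(18 + b + 2*b**2) (t(b) = ((b + 18) + b*(2*b))*b = ((18 + b) + 2*b**2)*b = (18 + b + 2*b**2)*b = b*(18 + b + 2*b**2))
t(6 - 1*2)*((-24 - 1*19) + 35) = ((6 - 1*2)*(18 + (6 - 1*2) + 2*(6 - 1*2)**2))*((-24 - 1*19) + 35) = ((6 - 2)*(18 + (6 - 2) + 2*(6 - 2)**2))*((-24 - 19) + 35) = (4*(18 + 4 + 2*4**2))*(-43 + 35) = (4*(18 + 4 + 2*16))*(-8) = (4*(18 + 4 + 32))*(-8) = (4*54)*(-8) = 216*(-8) = -1728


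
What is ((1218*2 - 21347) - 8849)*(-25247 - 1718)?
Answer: 748548400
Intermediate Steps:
((1218*2 - 21347) - 8849)*(-25247 - 1718) = ((2436 - 21347) - 8849)*(-26965) = (-18911 - 8849)*(-26965) = -27760*(-26965) = 748548400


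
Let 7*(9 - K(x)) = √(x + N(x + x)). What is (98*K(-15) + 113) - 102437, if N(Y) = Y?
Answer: -101442 - 42*I*√5 ≈ -1.0144e+5 - 93.915*I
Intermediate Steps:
K(x) = 9 - √3*√x/7 (K(x) = 9 - √(x + (x + x))/7 = 9 - √(x + 2*x)/7 = 9 - √3*√x/7)
(98*K(-15) + 113) - 102437 = (98*(9 - √3*√(-15)/7) + 113) - 102437 = (98*(9 - √3*I*√15/7) + 113) - 102437 = (98*(9 - 3*I*√5/7) + 113) - 102437 = ((882 - 42*I*√5) + 113) - 102437 = (995 - 42*I*√5) - 102437 = -101442 - 42*I*√5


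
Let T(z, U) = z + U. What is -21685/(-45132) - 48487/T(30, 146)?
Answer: -546124681/1985808 ≈ -275.01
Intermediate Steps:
T(z, U) = U + z
-21685/(-45132) - 48487/T(30, 146) = -21685/(-45132) - 48487/(146 + 30) = -21685*(-1/45132) - 48487/176 = 21685/45132 - 48487*1/176 = 21685/45132 - 48487/176 = -546124681/1985808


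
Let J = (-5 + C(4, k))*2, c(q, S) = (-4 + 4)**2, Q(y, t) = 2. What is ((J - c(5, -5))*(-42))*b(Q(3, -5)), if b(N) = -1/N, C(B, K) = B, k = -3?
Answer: -42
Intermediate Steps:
c(q, S) = 0 (c(q, S) = 0**2 = 0)
J = -2 (J = (-5 + 4)*2 = -1*2 = -2)
((J - c(5, -5))*(-42))*b(Q(3, -5)) = ((-2 - 1*0)*(-42))*(-1/2) = ((-2 + 0)*(-42))*(-1*1/2) = -2*(-42)*(-1/2) = 84*(-1/2) = -42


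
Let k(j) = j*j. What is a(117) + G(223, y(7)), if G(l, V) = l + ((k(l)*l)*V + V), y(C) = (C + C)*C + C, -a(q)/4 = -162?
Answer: 1164405511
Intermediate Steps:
a(q) = 648 (a(q) = -4*(-162) = 648)
k(j) = j²
y(C) = C + 2*C² (y(C) = (2*C)*C + C = 2*C² + C = C + 2*C²)
G(l, V) = V + l + V*l³ (G(l, V) = l + ((l²*l)*V + V) = l + (l³*V + V) = l + (V*l³ + V) = l + (V + V*l³) = V + l + V*l³)
a(117) + G(223, y(7)) = 648 + (7*(1 + 2*7) + 223 + (7*(1 + 2*7))*223³) = 648 + (7*(1 + 14) + 223 + (7*(1 + 14))*11089567) = 648 + (7*15 + 223 + (7*15)*11089567) = 648 + (105 + 223 + 105*11089567) = 648 + (105 + 223 + 1164404535) = 648 + 1164404863 = 1164405511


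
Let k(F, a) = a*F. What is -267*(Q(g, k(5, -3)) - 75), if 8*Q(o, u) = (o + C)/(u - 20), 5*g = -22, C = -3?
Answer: 28025121/1400 ≈ 20018.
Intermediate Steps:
g = -22/5 (g = (1/5)*(-22) = -22/5 ≈ -4.4000)
k(F, a) = F*a
Q(o, u) = (-3 + o)/(8*(-20 + u)) (Q(o, u) = ((o - 3)/(u - 20))/8 = ((-3 + o)/(-20 + u))/8 = (-3 + o)/(8*(-20 + u)))
-267*(Q(g, k(5, -3)) - 75) = -267*((-3 - 22/5)/(8*(-20 + 5*(-3))) - 75) = -267*((1/8)*(-37/5)/(-20 - 15) - 75) = -267*((1/8)*(-37/5)/(-35) - 75) = -267*((1/8)*(-1/35)*(-37/5) - 75) = -267*(37/1400 - 75) = -267*(-104963/1400) = 28025121/1400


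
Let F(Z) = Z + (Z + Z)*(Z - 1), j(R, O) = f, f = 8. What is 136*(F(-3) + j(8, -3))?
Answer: 3944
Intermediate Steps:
j(R, O) = 8
F(Z) = Z + 2*Z*(-1 + Z) (F(Z) = Z + (2*Z)*(-1 + Z) = Z + 2*Z*(-1 + Z))
136*(F(-3) + j(8, -3)) = 136*(-3*(-1 + 2*(-3)) + 8) = 136*(-3*(-1 - 6) + 8) = 136*(-3*(-7) + 8) = 136*(21 + 8) = 136*29 = 3944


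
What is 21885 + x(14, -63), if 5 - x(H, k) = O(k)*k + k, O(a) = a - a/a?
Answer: 17921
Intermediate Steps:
O(a) = -1 + a (O(a) = a - 1*1 = a - 1 = -1 + a)
x(H, k) = 5 - k - k*(-1 + k) (x(H, k) = 5 - ((-1 + k)*k + k) = 5 - (k*(-1 + k) + k) = 5 - (k + k*(-1 + k)) = 5 + (-k - k*(-1 + k)) = 5 - k - k*(-1 + k))
21885 + x(14, -63) = 21885 + (5 - 1*(-63)²) = 21885 + (5 - 1*3969) = 21885 + (5 - 3969) = 21885 - 3964 = 17921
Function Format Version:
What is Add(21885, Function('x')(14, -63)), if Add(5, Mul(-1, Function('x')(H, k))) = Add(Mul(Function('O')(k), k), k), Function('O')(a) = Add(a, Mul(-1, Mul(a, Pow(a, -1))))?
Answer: 17921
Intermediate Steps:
Function('O')(a) = Add(-1, a) (Function('O')(a) = Add(a, Mul(-1, 1)) = Add(a, -1) = Add(-1, a))
Function('x')(H, k) = Add(5, Mul(-1, k), Mul(-1, k, Add(-1, k))) (Function('x')(H, k) = Add(5, Mul(-1, Add(Mul(Add(-1, k), k), k))) = Add(5, Mul(-1, Add(Mul(k, Add(-1, k)), k))) = Add(5, Mul(-1, Add(k, Mul(k, Add(-1, k))))) = Add(5, Add(Mul(-1, k), Mul(-1, k, Add(-1, k)))) = Add(5, Mul(-1, k), Mul(-1, k, Add(-1, k))))
Add(21885, Function('x')(14, -63)) = Add(21885, Add(5, Mul(-1, Pow(-63, 2)))) = Add(21885, Add(5, Mul(-1, 3969))) = Add(21885, Add(5, -3969)) = Add(21885, -3964) = 17921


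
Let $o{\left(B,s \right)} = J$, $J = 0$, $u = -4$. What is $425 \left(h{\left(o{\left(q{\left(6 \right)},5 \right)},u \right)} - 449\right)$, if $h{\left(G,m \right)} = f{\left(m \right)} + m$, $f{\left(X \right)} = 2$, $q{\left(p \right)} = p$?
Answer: $-191675$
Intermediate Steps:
$o{\left(B,s \right)} = 0$
$h{\left(G,m \right)} = 2 + m$
$425 \left(h{\left(o{\left(q{\left(6 \right)},5 \right)},u \right)} - 449\right) = 425 \left(\left(2 - 4\right) - 449\right) = 425 \left(-2 - 449\right) = 425 \left(-451\right) = -191675$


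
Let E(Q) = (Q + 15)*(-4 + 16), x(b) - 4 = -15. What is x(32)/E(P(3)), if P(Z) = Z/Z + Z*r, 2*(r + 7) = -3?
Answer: 11/114 ≈ 0.096491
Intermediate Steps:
x(b) = -11 (x(b) = 4 - 15 = -11)
r = -17/2 (r = -7 + (½)*(-3) = -7 - 3/2 = -17/2 ≈ -8.5000)
P(Z) = 1 - 17*Z/2 (P(Z) = Z/Z + Z*(-17/2) = 1 - 17*Z/2)
E(Q) = 180 + 12*Q (E(Q) = (15 + Q)*12 = 180 + 12*Q)
x(32)/E(P(3)) = -11/(180 + 12*(1 - 17/2*3)) = -11/(180 + 12*(1 - 51/2)) = -11/(180 + 12*(-49/2)) = -11/(180 - 294) = -11/(-114) = -11*(-1/114) = 11/114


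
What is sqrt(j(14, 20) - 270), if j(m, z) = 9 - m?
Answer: 5*I*sqrt(11) ≈ 16.583*I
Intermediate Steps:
sqrt(j(14, 20) - 270) = sqrt((9 - 1*14) - 270) = sqrt((9 - 14) - 270) = sqrt(-5 - 270) = sqrt(-275) = 5*I*sqrt(11)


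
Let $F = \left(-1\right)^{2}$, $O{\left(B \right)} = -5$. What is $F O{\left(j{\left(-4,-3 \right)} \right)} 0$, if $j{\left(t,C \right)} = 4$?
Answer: $0$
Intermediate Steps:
$F = 1$
$F O{\left(j{\left(-4,-3 \right)} \right)} 0 = 1 \left(-5\right) 0 = \left(-5\right) 0 = 0$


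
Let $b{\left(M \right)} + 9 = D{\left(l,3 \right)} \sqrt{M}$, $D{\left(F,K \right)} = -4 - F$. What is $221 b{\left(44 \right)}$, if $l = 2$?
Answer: $-1989 - 2652 \sqrt{11} \approx -10785.0$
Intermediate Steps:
$b{\left(M \right)} = -9 - 6 \sqrt{M}$ ($b{\left(M \right)} = -9 + \left(-4 - 2\right) \sqrt{M} = -9 - 6 \sqrt{M}$)
$221 b{\left(44 \right)} = 221 \left(-9 - 6 \sqrt{44}\right) = 221 \left(-9 - 6 \cdot 2 \sqrt{11}\right) = 221 \left(-9 - 12 \sqrt{11}\right) = -1989 - 2652 \sqrt{11}$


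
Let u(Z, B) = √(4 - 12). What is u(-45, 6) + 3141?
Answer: 3141 + 2*I*√2 ≈ 3141.0 + 2.8284*I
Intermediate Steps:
u(Z, B) = 2*I*√2 (u(Z, B) = √(-8) = 2*I*√2)
u(-45, 6) + 3141 = 2*I*√2 + 3141 = 3141 + 2*I*√2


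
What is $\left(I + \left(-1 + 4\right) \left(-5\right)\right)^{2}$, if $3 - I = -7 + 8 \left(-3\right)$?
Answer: $361$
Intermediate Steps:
$I = 34$ ($I = 3 - \left(-7 + 8 \left(-3\right)\right) = 3 - \left(-7 - 24\right) = 3 - -31 = 3 + 31 = 34$)
$\left(I + \left(-1 + 4\right) \left(-5\right)\right)^{2} = \left(34 + \left(-1 + 4\right) \left(-5\right)\right)^{2} = \left(34 + 3 \left(-5\right)\right)^{2} = \left(34 - 15\right)^{2} = 19^{2} = 361$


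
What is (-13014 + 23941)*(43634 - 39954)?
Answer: 40211360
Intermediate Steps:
(-13014 + 23941)*(43634 - 39954) = 10927*3680 = 40211360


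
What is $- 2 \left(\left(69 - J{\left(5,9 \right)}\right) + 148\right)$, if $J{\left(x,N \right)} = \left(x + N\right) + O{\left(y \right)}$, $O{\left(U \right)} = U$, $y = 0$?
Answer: $-406$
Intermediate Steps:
$J{\left(x,N \right)} = N + x$ ($J{\left(x,N \right)} = \left(x + N\right) + 0 = \left(N + x\right) + 0 = N + x$)
$- 2 \left(\left(69 - J{\left(5,9 \right)}\right) + 148\right) = - 2 \left(\left(69 - \left(9 + 5\right)\right) + 148\right) = - 2 \left(\left(69 - 14\right) + 148\right) = - 2 \left(55 + 148\right) = \left(-2\right) 203 = -406$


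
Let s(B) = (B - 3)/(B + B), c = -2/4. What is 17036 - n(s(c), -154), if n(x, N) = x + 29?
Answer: 34007/2 ≈ 17004.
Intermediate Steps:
c = -1/2 (c = -2*1/4 = -1/2 ≈ -0.50000)
s(B) = (-3 + B)/(2*B) (s(B) = (-3 + B)/((2*B)) = (-3 + B)*(1/(2*B)) = (-3 + B)/(2*B))
n(x, N) = 29 + x
17036 - n(s(c), -154) = 17036 - (29 + (-3 - 1/2)/(2*(-1/2))) = 17036 - (29 + (1/2)*(-2)*(-7/2)) = 17036 - (29 + 7/2) = 17036 - 1*65/2 = 17036 - 65/2 = 34007/2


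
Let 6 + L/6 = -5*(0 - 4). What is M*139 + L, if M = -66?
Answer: -9090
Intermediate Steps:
L = 84 (L = -36 + 6*(-5*(0 - 4)) = -36 + 6*(-5*(-4)) = -36 + 6*20 = -36 + 120 = 84)
M*139 + L = -66*139 + 84 = -9174 + 84 = -9090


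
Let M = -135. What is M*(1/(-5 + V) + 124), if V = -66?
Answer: -1188405/71 ≈ -16738.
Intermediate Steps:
M*(1/(-5 + V) + 124) = -135*(1/(-5 - 66) + 124) = -135*(1/(-71) + 124) = -135*(-1/71 + 124) = -135*8803/71 = -1188405/71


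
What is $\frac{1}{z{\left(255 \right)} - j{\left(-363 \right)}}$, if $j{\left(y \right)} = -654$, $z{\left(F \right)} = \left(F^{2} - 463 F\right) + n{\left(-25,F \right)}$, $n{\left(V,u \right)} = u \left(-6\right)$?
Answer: $- \frac{1}{53916} \approx -1.8547 \cdot 10^{-5}$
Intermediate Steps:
$n{\left(V,u \right)} = - 6 u$
$z{\left(F \right)} = F^{2} - 469 F$ ($z{\left(F \right)} = \left(F^{2} - 463 F\right) - 6 F = F^{2} - 469 F$)
$\frac{1}{z{\left(255 \right)} - j{\left(-363 \right)}} = \frac{1}{255 \left(-469 + 255\right) - -654} = \frac{1}{255 \left(-214\right) + 654} = \frac{1}{-54570 + 654} = \frac{1}{-53916} = - \frac{1}{53916}$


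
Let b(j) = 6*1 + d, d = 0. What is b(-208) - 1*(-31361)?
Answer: 31367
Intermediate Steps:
b(j) = 6 (b(j) = 6*1 + 0 = 6 + 0 = 6)
b(-208) - 1*(-31361) = 6 - 1*(-31361) = 6 + 31361 = 31367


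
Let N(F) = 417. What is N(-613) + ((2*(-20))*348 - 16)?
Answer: -13519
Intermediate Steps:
N(-613) + ((2*(-20))*348 - 16) = 417 + ((2*(-20))*348 - 16) = 417 + (-40*348 - 16) = 417 + (-13920 - 16) = 417 - 13936 = -13519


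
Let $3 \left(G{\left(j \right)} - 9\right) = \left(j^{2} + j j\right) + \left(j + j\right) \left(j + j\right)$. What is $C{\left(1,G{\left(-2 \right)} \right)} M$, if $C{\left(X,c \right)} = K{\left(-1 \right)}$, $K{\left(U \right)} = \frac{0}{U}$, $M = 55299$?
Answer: $0$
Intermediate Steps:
$G{\left(j \right)} = 9 + 2 j^{2}$ ($G{\left(j \right)} = 9 + \frac{\left(j^{2} + j j\right) + \left(j + j\right) \left(j + j\right)}{3} = 9 + \frac{\left(j^{2} + j^{2}\right) + 2 j 2 j}{3} = 9 + \frac{2 j^{2} + 4 j^{2}}{3} = 9 + \frac{6 j^{2}}{3} = 9 + 2 j^{2}$)
$K{\left(U \right)} = 0$
$C{\left(X,c \right)} = 0$
$C{\left(1,G{\left(-2 \right)} \right)} M = 0 \cdot 55299 = 0$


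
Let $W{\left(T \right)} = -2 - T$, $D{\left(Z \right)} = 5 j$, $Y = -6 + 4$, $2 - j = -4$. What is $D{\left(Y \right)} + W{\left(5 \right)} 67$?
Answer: $-439$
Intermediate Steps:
$j = 6$ ($j = 2 - -4 = 2 + 4 = 6$)
$Y = -2$
$D{\left(Z \right)} = 30$ ($D{\left(Z \right)} = 5 \cdot 6 = 30$)
$D{\left(Y \right)} + W{\left(5 \right)} 67 = 30 + \left(-2 - 5\right) 67 = 30 - 469 = -439$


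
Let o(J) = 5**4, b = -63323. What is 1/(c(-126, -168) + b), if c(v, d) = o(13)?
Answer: -1/62698 ≈ -1.5949e-5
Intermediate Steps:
o(J) = 625
c(v, d) = 625
1/(c(-126, -168) + b) = 1/(625 - 63323) = 1/(-62698) = -1/62698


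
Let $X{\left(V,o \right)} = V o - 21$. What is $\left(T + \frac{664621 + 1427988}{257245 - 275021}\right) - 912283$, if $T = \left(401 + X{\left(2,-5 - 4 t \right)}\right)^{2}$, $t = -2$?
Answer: $- \frac{13570282321}{17776} \approx -7.6341 \cdot 10^{5}$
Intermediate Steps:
$X{\left(V,o \right)} = -21 + V o$
$T = 148996$ ($T = \left(401 - \left(21 - 2 \left(-5 - -8\right)\right)\right)^{2} = \left(401 - \left(21 - 2 \left(-5 + 8\right)\right)\right)^{2} = \left(401 + \left(-21 + 2 \cdot 3\right)\right)^{2} = \left(401 + \left(-21 + 6\right)\right)^{2} = \left(401 - 15\right)^{2} = 386^{2} = 148996$)
$\left(T + \frac{664621 + 1427988}{257245 - 275021}\right) - 912283 = \left(148996 + \frac{664621 + 1427988}{257245 - 275021}\right) - 912283 = \left(148996 + \frac{2092609}{-17776}\right) - 912283 = \left(148996 + 2092609 \left(- \frac{1}{17776}\right)\right) - 912283 = \left(148996 - \frac{2092609}{17776}\right) - 912283 = \frac{2646460287}{17776} - 912283 = - \frac{13570282321}{17776}$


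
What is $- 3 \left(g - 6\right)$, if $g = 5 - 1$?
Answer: $6$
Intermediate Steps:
$g = 4$ ($g = 5 - 1 = 4$)
$- 3 \left(g - 6\right) = - 3 \left(4 - 6\right) = \left(-3\right) \left(-2\right) = 6$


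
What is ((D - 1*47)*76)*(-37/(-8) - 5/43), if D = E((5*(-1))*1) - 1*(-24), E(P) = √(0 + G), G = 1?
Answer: -324159/43 ≈ -7538.6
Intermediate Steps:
E(P) = 1 (E(P) = √(0 + 1) = √1 = 1)
D = 25 (D = 1 - 1*(-24) = 1 + 24 = 25)
((D - 1*47)*76)*(-37/(-8) - 5/43) = ((25 - 1*47)*76)*(-37/(-8) - 5/43) = ((25 - 47)*76)*(-37*(-⅛) - 5*1/43) = (-22*76)*(37/8 - 5/43) = -1672*1551/344 = -324159/43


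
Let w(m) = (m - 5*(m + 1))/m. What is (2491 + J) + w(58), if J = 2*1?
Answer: 144357/58 ≈ 2488.9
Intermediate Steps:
J = 2
w(m) = (-5 - 4*m)/m (w(m) = (m - 5*(1 + m))/m = (m - (5 + 5*m))/m = (m + (-5 - 5*m))/m = (-5 - 4*m)/m)
(2491 + J) + w(58) = (2491 + 2) + (-4 - 5/58) = 2493 + (-4 - 5*1/58) = 2493 + (-4 - 5/58) = 2493 - 237/58 = 144357/58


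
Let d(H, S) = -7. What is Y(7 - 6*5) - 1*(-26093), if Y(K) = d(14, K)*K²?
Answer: 22390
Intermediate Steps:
Y(K) = -7*K²
Y(7 - 6*5) - 1*(-26093) = -7*(7 - 6*5)² - 1*(-26093) = -7*(7 - 30)² + 26093 = -7*(-23)² + 26093 = -7*529 + 26093 = -3703 + 26093 = 22390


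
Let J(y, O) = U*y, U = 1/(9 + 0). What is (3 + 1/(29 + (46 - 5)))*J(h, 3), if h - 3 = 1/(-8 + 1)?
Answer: 422/441 ≈ 0.95692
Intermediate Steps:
h = 20/7 (h = 3 + 1/(-8 + 1) = 3 + 1/(-7) = 3 - 1/7 = 20/7 ≈ 2.8571)
U = 1/9 ≈ 0.11111
J(y, O) = y/9
(3 + 1/(29 + (46 - 5)))*J(h, 3) = (3 + 1/(29 + (46 - 5)))*((1/9)*(20/7)) = (3 + 1/(29 + (46 - 1*5)))*(20/63) = (3 + 1/(29 + (46 - 5)))*(20/63) = (3 + 1/(29 + 41))*(20/63) = (3 + 1/70)*(20/63) = (211/70)*(20/63) = 422/441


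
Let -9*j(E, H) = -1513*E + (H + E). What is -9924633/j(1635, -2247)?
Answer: -29773899/824789 ≈ -36.099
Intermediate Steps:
j(E, H) = 168*E - H/9 (j(E, H) = -(-1513*E + (H + E))/9 = -(-1513*E + (E + H))/9 = -(H - 1512*E)/9 = 168*E - H/9)
-9924633/j(1635, -2247) = -9924633/(168*1635 - ⅑*(-2247)) = -9924633/(274680 + 749/3) = -9924633/824789/3 = -9924633*3/824789 = -29773899/824789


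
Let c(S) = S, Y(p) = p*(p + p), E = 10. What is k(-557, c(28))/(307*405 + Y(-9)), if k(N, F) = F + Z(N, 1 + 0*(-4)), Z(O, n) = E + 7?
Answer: 5/13833 ≈ 0.00036145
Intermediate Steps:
Y(p) = 2*p² (Y(p) = p*(2*p) = 2*p²)
Z(O, n) = 17 (Z(O, n) = 10 + 7 = 17)
k(N, F) = 17 + F (k(N, F) = F + 17 = 17 + F)
k(-557, c(28))/(307*405 + Y(-9)) = (17 + 28)/(307*405 + 2*(-9)²) = 45/(124335 + 2*81) = 45/(124335 + 162) = 45/124497 = 45*(1/124497) = 5/13833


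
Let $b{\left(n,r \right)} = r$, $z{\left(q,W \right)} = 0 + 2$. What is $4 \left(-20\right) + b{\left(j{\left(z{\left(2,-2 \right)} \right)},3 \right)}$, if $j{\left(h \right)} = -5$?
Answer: $-77$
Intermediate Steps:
$z{\left(q,W \right)} = 2$
$4 \left(-20\right) + b{\left(j{\left(z{\left(2,-2 \right)} \right)},3 \right)} = 4 \left(-20\right) + 3 = -80 + 3 = -77$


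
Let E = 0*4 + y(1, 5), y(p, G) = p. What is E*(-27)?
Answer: -27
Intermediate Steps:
E = 1 (E = 0*4 + 1 = 0 + 1 = 1)
E*(-27) = 1*(-27) = -27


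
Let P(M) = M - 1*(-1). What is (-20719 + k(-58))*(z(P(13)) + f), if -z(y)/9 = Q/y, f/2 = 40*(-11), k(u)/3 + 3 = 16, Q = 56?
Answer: 18942880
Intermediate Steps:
P(M) = 1 + M (P(M) = M + 1 = 1 + M)
k(u) = 39 (k(u) = -9 + 3*16 = -9 + 48 = 39)
f = -880 (f = 2*(40*(-11)) = 2*(-440) = -880)
z(y) = -504/y
(-20719 + k(-58))*(z(P(13)) + f) = (-20719 + 39)*(-504/(1 + 13) - 880) = -20680*(-504/14 - 880) = -20680*(-504*1/14 - 880) = -20680*(-36 - 880) = -20680*(-916) = 18942880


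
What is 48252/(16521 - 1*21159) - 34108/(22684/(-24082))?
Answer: 158687790240/4383683 ≈ 36200.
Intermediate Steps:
48252/(16521 - 1*21159) - 34108/(22684/(-24082)) = 48252/(16521 - 21159) - 34108/(22684*(-1/24082)) = 48252/(-4638) - 34108/(-11342/12041) = 48252*(-1/4638) - 34108*(-12041/11342) = -8042/773 + 205347214/5671 = 158687790240/4383683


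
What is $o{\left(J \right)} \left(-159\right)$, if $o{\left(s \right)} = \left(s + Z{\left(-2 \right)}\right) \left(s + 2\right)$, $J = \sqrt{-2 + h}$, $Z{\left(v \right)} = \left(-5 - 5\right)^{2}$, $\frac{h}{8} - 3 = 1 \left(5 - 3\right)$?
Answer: $-37842 - 16218 \sqrt{38} \approx -1.3782 \cdot 10^{5}$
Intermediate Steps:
$h = 40$ ($h = 24 + 8 \cdot 1 \left(5 - 3\right) = 24 + 8 \cdot 1 \cdot 2 = 24 + 8 \cdot 2 = 24 + 16 = 40$)
$Z{\left(v \right)} = 100$ ($Z{\left(v \right)} = \left(-10\right)^{2} = 100$)
$J = \sqrt{38}$ ($J = \sqrt{-2 + 40} = \sqrt{38} \approx 6.1644$)
$o{\left(s \right)} = \left(2 + s\right) \left(100 + s\right)$ ($o{\left(s \right)} = \left(s + 100\right) \left(s + 2\right) = \left(100 + s\right) \left(2 + s\right) = \left(2 + s\right) \left(100 + s\right)$)
$o{\left(J \right)} \left(-159\right) = \left(200 + \left(\sqrt{38}\right)^{2} + 102 \sqrt{38}\right) \left(-159\right) = \left(200 + 38 + 102 \sqrt{38}\right) \left(-159\right) = \left(238 + 102 \sqrt{38}\right) \left(-159\right) = -37842 - 16218 \sqrt{38}$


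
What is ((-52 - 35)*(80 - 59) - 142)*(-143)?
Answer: 281567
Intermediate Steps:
((-52 - 35)*(80 - 59) - 142)*(-143) = (-87*21 - 142)*(-143) = (-1827 - 142)*(-143) = -1969*(-143) = 281567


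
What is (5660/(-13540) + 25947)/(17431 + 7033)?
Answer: 4391459/4140532 ≈ 1.0606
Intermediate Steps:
(5660/(-13540) + 25947)/(17431 + 7033) = (5660*(-1/13540) + 25947)/24464 = (-283/677 + 25947)*(1/24464) = (17565836/677)*(1/24464) = 4391459/4140532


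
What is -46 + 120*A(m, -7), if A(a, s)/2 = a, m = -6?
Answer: -1486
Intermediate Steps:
A(a, s) = 2*a
-46 + 120*A(m, -7) = -46 + 120*(2*(-6)) = -46 + 120*(-12) = -46 - 1440 = -1486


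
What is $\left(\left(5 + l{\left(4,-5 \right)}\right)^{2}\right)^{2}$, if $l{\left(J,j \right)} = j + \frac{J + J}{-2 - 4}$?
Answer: $\frac{256}{81} \approx 3.1605$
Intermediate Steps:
$l{\left(J,j \right)} = j - \frac{J}{3}$ ($l{\left(J,j \right)} = j + \frac{2 J}{-6} = j + 2 J \left(- \frac{1}{6}\right) = j - \frac{J}{3}$)
$\left(\left(5 + l{\left(4,-5 \right)}\right)^{2}\right)^{2} = \left(\left(5 - \frac{19}{3}\right)^{2}\right)^{2} = \left(\left(- \frac{4}{3}\right)^{2}\right)^{2} = \left(\frac{16}{9}\right)^{2} = \frac{256}{81}$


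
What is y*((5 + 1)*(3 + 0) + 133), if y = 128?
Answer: 19328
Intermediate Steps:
y*((5 + 1)*(3 + 0) + 133) = 128*((5 + 1)*(3 + 0) + 133) = 128*(6*3 + 133) = 128*(18 + 133) = 128*151 = 19328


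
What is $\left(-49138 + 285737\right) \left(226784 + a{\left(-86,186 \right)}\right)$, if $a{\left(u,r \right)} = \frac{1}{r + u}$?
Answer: $\frac{5365686998199}{100} \approx 5.3657 \cdot 10^{10}$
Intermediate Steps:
$\left(-49138 + 285737\right) \left(226784 + a{\left(-86,186 \right)}\right) = \left(-49138 + 285737\right) \left(226784 + \frac{1}{186 - 86}\right) = 236599 \left(226784 + \frac{1}{100}\right) = 236599 \cdot \frac{22678401}{100} = \frac{5365686998199}{100}$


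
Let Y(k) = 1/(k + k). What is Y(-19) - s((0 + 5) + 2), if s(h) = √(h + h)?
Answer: -1/38 - √14 ≈ -3.7680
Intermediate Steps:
Y(k) = 1/(2*k)
s(h) = √2*√h (s(h) = √(2*h) = √2*√h)
Y(-19) - s((0 + 5) + 2) = (½)/(-19) - √2*√((0 + 5) + 2) = (½)*(-1/19) - √2*√(5 + 2) = -1/38 - √2*√7 = -1/38 - √14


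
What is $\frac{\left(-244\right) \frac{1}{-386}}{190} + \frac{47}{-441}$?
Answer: $- \frac{834844}{8085735} \approx -0.10325$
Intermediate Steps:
$\frac{\left(-244\right) \frac{1}{-386}}{190} + \frac{47}{-441} = \left(-244\right) \left(- \frac{1}{386}\right) \frac{1}{190} + 47 \left(- \frac{1}{441}\right) = \frac{122}{193} \cdot \frac{1}{190} - \frac{47}{441} = \frac{61}{18335} - \frac{47}{441} = - \frac{834844}{8085735}$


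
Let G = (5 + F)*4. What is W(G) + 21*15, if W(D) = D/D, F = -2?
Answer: 316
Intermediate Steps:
G = 12 (G = (5 - 2)*4 = 3*4 = 12)
W(D) = 1
W(G) + 21*15 = 1 + 21*15 = 1 + 315 = 316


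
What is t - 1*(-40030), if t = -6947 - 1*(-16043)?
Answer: 49126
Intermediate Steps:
t = 9096 (t = -6947 + 16043 = 9096)
t - 1*(-40030) = 9096 - 1*(-40030) = 9096 + 40030 = 49126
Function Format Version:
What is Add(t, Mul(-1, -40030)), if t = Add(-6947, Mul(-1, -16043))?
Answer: 49126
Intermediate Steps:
t = 9096 (t = Add(-6947, 16043) = 9096)
Add(t, Mul(-1, -40030)) = Add(9096, Mul(-1, -40030)) = Add(9096, 40030) = 49126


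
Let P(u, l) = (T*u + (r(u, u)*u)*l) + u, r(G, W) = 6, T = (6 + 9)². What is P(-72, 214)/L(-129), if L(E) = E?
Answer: 36240/43 ≈ 842.79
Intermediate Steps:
T = 225 (T = 15² = 225)
P(u, l) = 226*u + 6*l*u (P(u, l) = (225*u + (6*u)*l) + u = (225*u + 6*l*u) + u = 226*u + 6*l*u)
P(-72, 214)/L(-129) = (2*(-72)*(113 + 3*214))/(-129) = (2*(-72)*(113 + 642))*(-1/129) = (2*(-72)*755)*(-1/129) = -108720*(-1/129) = 36240/43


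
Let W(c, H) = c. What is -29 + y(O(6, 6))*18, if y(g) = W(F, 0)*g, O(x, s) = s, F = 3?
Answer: 295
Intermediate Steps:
y(g) = 3*g
-29 + y(O(6, 6))*18 = -29 + (3*6)*18 = -29 + 18*18 = -29 + 324 = 295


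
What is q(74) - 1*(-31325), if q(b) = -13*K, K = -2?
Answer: 31351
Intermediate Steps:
q(b) = 26 (q(b) = -13*(-2) = 26)
q(74) - 1*(-31325) = 26 - 1*(-31325) = 26 + 31325 = 31351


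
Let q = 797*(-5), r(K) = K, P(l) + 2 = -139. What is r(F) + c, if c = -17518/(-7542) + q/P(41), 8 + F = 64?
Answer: 15346090/177237 ≈ 86.585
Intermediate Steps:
F = 56 (F = -8 + 64 = 56)
P(l) = -141 (P(l) = -2 - 139 = -141)
q = -3985
c = 5420818/177237 (c = -17518/(-7542) - 3985/(-141) = -17518*(-1/7542) - 3985*(-1/141) = 8759/3771 + 3985/141 = 5420818/177237 ≈ 30.585)
r(F) + c = 56 + 5420818/177237 = 15346090/177237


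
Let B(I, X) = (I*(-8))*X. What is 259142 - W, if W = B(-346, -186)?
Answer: 773990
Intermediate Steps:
B(I, X) = -8*I*X (B(I, X) = (-8*I)*X = -8*I*X)
W = -514848 (W = -8*(-346)*(-186) = -514848)
259142 - W = 259142 - 1*(-514848) = 259142 + 514848 = 773990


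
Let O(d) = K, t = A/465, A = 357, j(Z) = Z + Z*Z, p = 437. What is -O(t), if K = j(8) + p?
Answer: -509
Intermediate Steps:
j(Z) = Z + Z²
K = 509 (K = 8*(1 + 8) + 437 = 8*9 + 437 = 72 + 437 = 509)
t = 119/155 (t = 357/465 = 357*(1/465) = 119/155 ≈ 0.76774)
O(d) = 509
-O(t) = -1*509 = -509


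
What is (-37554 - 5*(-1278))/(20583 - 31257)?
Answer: 5194/1779 ≈ 2.9196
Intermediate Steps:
(-37554 - 5*(-1278))/(20583 - 31257) = (-37554 + 6390)/(-10674) = -31164*(-1/10674) = 5194/1779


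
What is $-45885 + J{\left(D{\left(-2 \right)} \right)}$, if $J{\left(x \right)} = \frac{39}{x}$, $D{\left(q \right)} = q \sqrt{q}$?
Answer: $-45885 + \frac{39 i \sqrt{2}}{4} \approx -45885.0 + 13.789 i$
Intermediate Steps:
$D{\left(q \right)} = q^{\frac{3}{2}}$
$-45885 + J{\left(D{\left(-2 \right)} \right)} = -45885 + \frac{39}{\left(-2\right)^{\frac{3}{2}}} = -45885 + \frac{39}{\left(-2\right) i \sqrt{2}} = -45885 + 39 \frac{i \sqrt{2}}{4} = -45885 + \frac{39 i \sqrt{2}}{4}$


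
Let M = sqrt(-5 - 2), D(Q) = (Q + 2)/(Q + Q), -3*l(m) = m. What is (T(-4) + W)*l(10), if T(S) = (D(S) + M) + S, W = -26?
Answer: 595/6 - 10*I*sqrt(7)/3 ≈ 99.167 - 8.8192*I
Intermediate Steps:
l(m) = -m/3
D(Q) = (2 + Q)/(2*Q) (D(Q) = (2 + Q)/((2*Q)) = (2 + Q)*(1/(2*Q)) = (2 + Q)/(2*Q))
M = I*sqrt(7) (M = sqrt(-7) = I*sqrt(7) ≈ 2.6458*I)
T(S) = S + I*sqrt(7) + (2 + S)/(2*S) (T(S) = ((2 + S)/(2*S) + I*sqrt(7)) + S = (I*sqrt(7) + (2 + S)/(2*S)) + S = S + I*sqrt(7) + (2 + S)/(2*S))
(T(-4) + W)*l(10) = ((1/2 - 4 + 1/(-4) + I*sqrt(7)) - 26)*(-1/3*10) = ((1/2 - 4 - 1/4 + I*sqrt(7)) - 26)*(-10/3) = ((-15/4 + I*sqrt(7)) - 26)*(-10/3) = (-119/4 + I*sqrt(7))*(-10/3) = 595/6 - 10*I*sqrt(7)/3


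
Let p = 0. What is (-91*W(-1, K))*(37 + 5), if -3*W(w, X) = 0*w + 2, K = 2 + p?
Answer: 2548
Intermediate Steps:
K = 2 (K = 2 + 0 = 2)
W(w, X) = -⅔ (W(w, X) = -(0*w + 2)/3 = -(0 + 2)/3 = -⅓*2 = -⅔)
(-91*W(-1, K))*(37 + 5) = (-91*(-⅔))*(37 + 5) = (182/3)*42 = 2548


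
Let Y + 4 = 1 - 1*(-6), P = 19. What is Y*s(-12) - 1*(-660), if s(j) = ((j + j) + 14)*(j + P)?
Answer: 450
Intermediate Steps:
s(j) = (14 + 2*j)*(19 + j) (s(j) = ((j + j) + 14)*(j + 19) = (2*j + 14)*(19 + j) = (14 + 2*j)*(19 + j))
Y = 3 (Y = -4 + (1 - 1*(-6)) = -4 + (1 + 6) = -4 + 7 = 3)
Y*s(-12) - 1*(-660) = 3*(266 + 2*(-12)² + 52*(-12)) - 1*(-660) = 3*(266 + 2*144 - 624) + 660 = 3*(266 + 288 - 624) + 660 = 3*(-70) + 660 = -210 + 660 = 450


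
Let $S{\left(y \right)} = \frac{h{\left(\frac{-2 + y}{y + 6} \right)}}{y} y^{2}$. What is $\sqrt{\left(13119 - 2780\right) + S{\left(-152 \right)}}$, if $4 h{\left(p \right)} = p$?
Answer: $\frac{\sqrt{54882933}}{73} \approx 101.48$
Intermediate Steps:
$h{\left(p \right)} = \frac{p}{4}$
$S{\left(y \right)} = \frac{y \left(-2 + y\right)}{4 \left(6 + y\right)}$ ($S{\left(y \right)} = \frac{\frac{1}{4} \frac{-2 + y}{y + 6}}{y} y^{2} = \frac{\frac{1}{4} \frac{-2 + y}{6 + y}}{y} y^{2} = \frac{\frac{1}{4} \frac{1}{6 + y} \left(-2 + y\right)}{y} y^{2} = \frac{-2 + y}{4 y \left(6 + y\right)} y^{2} = \frac{y \left(-2 + y\right)}{4 \left(6 + y\right)}$)
$\sqrt{\left(13119 - 2780\right) + S{\left(-152 \right)}} = \sqrt{\left(13119 - 2780\right) + \frac{1}{4} \left(-152\right) \frac{1}{6 - 152} \left(-2 - 152\right)} = \sqrt{\left(13119 - 2780\right) + \frac{1}{4} \left(-152\right) \frac{1}{-146} \left(-154\right)} = \sqrt{10339 + \frac{1}{4} \left(-152\right) \left(- \frac{1}{146}\right) \left(-154\right)} = \sqrt{10339 - \frac{2926}{73}} = \sqrt{\frac{751821}{73}} = \frac{\sqrt{54882933}}{73}$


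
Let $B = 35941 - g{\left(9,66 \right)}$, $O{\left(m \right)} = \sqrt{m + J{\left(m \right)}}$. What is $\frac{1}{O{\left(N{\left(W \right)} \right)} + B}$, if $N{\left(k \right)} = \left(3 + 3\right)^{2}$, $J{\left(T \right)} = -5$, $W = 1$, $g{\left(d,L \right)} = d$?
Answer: $\frac{35932}{1291108593} - \frac{\sqrt{31}}{1291108593} \approx 2.7826 \cdot 10^{-5}$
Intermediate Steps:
$N{\left(k \right)} = 36$ ($N{\left(k \right)} = 6^{2} = 36$)
$O{\left(m \right)} = \sqrt{-5 + m}$ ($O{\left(m \right)} = \sqrt{m - 5} = \sqrt{-5 + m}$)
$B = 35932$ ($B = 35941 - 9 = 35932$)
$\frac{1}{O{\left(N{\left(W \right)} \right)} + B} = \frac{1}{\sqrt{-5 + 36} + 35932} = \frac{1}{\sqrt{31} + 35932} = \frac{1}{35932 + \sqrt{31}}$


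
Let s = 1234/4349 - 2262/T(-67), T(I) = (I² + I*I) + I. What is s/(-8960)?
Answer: -72421/21702205840 ≈ -3.3370e-6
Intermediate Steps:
T(I) = I + 2*I² (T(I) = (I² + I²) + I = 2*I² + I = I + 2*I²)
s = 1158736/38753939 (s = 1234/4349 - 2262*(-1/(67*(1 + 2*(-67)))) = 1234*(1/4349) - 2262*(-1/(67*(1 - 134))) = 1234/4349 - 2262/((-67*(-133))) = 1234/4349 - 2262/8911 = 1158736/38753939 ≈ 0.029900)
s/(-8960) = (1158736/38753939)/(-8960) = (1158736/38753939)*(-1/8960) = -72421/21702205840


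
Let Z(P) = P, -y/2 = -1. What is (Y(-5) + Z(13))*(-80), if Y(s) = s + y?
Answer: -800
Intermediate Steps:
y = 2 (y = -2*(-1) = 2)
Y(s) = 2 + s (Y(s) = s + 2 = 2 + s)
(Y(-5) + Z(13))*(-80) = ((2 - 5) + 13)*(-80) = (-3 + 13)*(-80) = 10*(-80) = -800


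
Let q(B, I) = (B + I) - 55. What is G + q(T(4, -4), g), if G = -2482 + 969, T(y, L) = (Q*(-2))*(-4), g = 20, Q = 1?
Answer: -1540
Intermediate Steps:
T(y, L) = 8 (T(y, L) = (1*(-2))*(-4) = -2*(-4) = 8)
G = -1513
q(B, I) = -55 + B + I
G + q(T(4, -4), g) = -1513 + (-55 + 8 + 20) = -1513 - 27 = -1540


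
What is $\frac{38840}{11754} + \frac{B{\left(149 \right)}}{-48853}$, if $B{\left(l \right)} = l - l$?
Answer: $\frac{19420}{5877} \approx 3.3044$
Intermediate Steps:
$B{\left(l \right)} = 0$
$\frac{38840}{11754} + \frac{B{\left(149 \right)}}{-48853} = \frac{38840}{11754} + \frac{0}{-48853} = 38840 \cdot \frac{1}{11754} + 0 \left(- \frac{1}{48853}\right) = \frac{19420}{5877} + 0 = \frac{19420}{5877}$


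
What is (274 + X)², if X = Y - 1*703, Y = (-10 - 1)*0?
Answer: 184041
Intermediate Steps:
Y = 0 (Y = -11*0 = 0)
X = -703 (X = 0 - 1*703 = 0 - 703 = -703)
(274 + X)² = (274 - 703)² = (-429)² = 184041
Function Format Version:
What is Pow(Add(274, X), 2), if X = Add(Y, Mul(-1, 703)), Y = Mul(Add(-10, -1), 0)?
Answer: 184041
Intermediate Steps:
Y = 0 (Y = Mul(-11, 0) = 0)
X = -703 (X = Add(0, Mul(-1, 703)) = Add(0, -703) = -703)
Pow(Add(274, X), 2) = Pow(Add(274, -703), 2) = Pow(-429, 2) = 184041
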